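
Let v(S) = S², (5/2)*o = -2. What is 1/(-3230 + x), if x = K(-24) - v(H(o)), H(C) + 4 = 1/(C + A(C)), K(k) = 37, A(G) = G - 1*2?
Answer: -324/1040461 ≈ -0.00031140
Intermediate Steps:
A(G) = -2 + G (A(G) = G - 2 = -2 + G)
o = -⅘ (o = (⅖)*(-2) = -⅘ ≈ -0.80000)
H(C) = -4 + 1/(-2 + 2*C) (H(C) = -4 + 1/(C + (-2 + C)) = -4 + 1/(-2 + 2*C))
x = 6059/324 (x = 37 - ((9 - 8*(-⅘))/(2*(-1 - ⅘)))² = 37 - ((9 + 32/5)/(2*(-9/5)))² = 37 - ((½)*(-5/9)*(77/5))² = 37 - (-77/18)² = 37 - 1*5929/324 = 37 - 5929/324 = 6059/324 ≈ 18.701)
1/(-3230 + x) = 1/(-3230 + 6059/324) = 1/(-1040461/324) = -324/1040461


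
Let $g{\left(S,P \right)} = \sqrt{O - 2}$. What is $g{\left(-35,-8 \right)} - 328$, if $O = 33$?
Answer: $-328 + \sqrt{31} \approx -322.43$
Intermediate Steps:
$g{\left(S,P \right)} = \sqrt{31}$ ($g{\left(S,P \right)} = \sqrt{33 - 2} = \sqrt{31}$)
$g{\left(-35,-8 \right)} - 328 = \sqrt{31} - 328 = -328 + \sqrt{31}$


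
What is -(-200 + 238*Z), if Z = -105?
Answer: 25190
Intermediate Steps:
-(-200 + 238*Z) = -(-200 + 238*(-105)) = -(-200 - 24990) = -1*(-25190) = 25190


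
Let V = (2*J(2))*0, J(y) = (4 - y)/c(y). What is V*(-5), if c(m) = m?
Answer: 0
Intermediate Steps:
J(y) = (4 - y)/y
V = 0 (V = (2*((4 - 1*2)/2))*0 = (2*((4 - 2)/2))*0 = (2*((1/2)*2))*0 = (2*1)*0 = 2*0 = 0)
V*(-5) = 0*(-5) = 0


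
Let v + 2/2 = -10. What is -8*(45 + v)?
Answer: -272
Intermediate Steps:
v = -11 (v = -1 - 10 = -11)
-8*(45 + v) = -8*(45 - 11) = -8*34 = -272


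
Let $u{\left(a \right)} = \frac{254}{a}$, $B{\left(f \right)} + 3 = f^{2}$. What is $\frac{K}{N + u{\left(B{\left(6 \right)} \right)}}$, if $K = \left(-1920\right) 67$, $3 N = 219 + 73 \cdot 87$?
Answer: $- \frac{1061280}{18131} \approx -58.534$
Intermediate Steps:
$B{\left(f \right)} = -3 + f^{2}$
$N = 2190$ ($N = \frac{219 + 73 \cdot 87}{3} = \frac{219 + 6351}{3} = \frac{1}{3} \cdot 6570 = 2190$)
$K = -128640$
$\frac{K}{N + u{\left(B{\left(6 \right)} \right)}} = - \frac{128640}{2190 + \frac{254}{-3 + 6^{2}}} = - \frac{128640}{2190 + \frac{254}{-3 + 36}} = - \frac{128640}{2190 + \frac{254}{33}} = - \frac{128640}{\frac{72524}{33}} = \left(-128640\right) \frac{33}{72524} = - \frac{1061280}{18131}$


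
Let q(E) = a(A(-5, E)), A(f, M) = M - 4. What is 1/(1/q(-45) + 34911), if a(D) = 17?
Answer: 17/593488 ≈ 2.8644e-5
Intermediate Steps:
A(f, M) = -4 + M
q(E) = 17
1/(1/q(-45) + 34911) = 1/(1/17 + 34911) = 1/(593488/17) = 17/593488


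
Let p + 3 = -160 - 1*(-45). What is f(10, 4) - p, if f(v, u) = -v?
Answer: 108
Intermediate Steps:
p = -118 (p = -3 + (-160 - 1*(-45)) = -3 + (-160 + 45) = -3 - 115 = -118)
f(10, 4) - p = -1*10 - 1*(-118) = -10 + 118 = 108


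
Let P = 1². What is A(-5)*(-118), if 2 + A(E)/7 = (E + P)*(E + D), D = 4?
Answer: -1652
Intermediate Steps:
P = 1
A(E) = -14 + 7*(1 + E)*(4 + E) (A(E) = -14 + 7*((E + 1)*(E + 4)) = -14 + 7*((1 + E)*(4 + E)) = -14 + 7*(1 + E)*(4 + E))
A(-5)*(-118) = (14 + 7*(-5)² + 35*(-5))*(-118) = (14 + 7*25 - 175)*(-118) = (14 + 175 - 175)*(-118) = 14*(-118) = -1652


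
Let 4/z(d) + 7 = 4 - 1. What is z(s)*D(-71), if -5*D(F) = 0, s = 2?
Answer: 0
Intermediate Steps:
D(F) = 0 (D(F) = -1/5*0 = 0)
z(d) = -1 (z(d) = 4/(-7 + (4 - 1)) = 4/(-7 + 3) = 4/(-4) = 4*(-1/4) = -1)
z(s)*D(-71) = -1*0 = 0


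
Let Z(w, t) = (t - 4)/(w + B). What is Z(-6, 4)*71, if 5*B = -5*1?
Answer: 0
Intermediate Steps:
B = -1 (B = (-5*1)/5 = (⅕)*(-5) = -1)
Z(w, t) = (-4 + t)/(-1 + w) (Z(w, t) = (t - 4)/(w - 1) = (-4 + t)/(-1 + w))
Z(-6, 4)*71 = ((-4 + 4)/(-1 - 6))*71 = (0/(-7))*71 = -⅐*0*71 = 0*71 = 0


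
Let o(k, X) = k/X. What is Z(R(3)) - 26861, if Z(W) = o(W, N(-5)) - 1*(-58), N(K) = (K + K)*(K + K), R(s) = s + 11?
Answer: -1340143/50 ≈ -26803.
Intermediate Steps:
R(s) = 11 + s
N(K) = 4*K**2 (N(K) = (2*K)*(2*K) = 4*K**2)
Z(W) = 58 + W/100 (Z(W) = W/((4*(-5)**2)) - 1*(-58) = W/((4*25)) + 58 = W/100 + 58 = 58 + W/100)
Z(R(3)) - 26861 = (58 + (11 + 3)/100) - 26861 = (58 + (1/100)*14) - 26861 = (58 + 7/50) - 26861 = 2907/50 - 26861 = -1340143/50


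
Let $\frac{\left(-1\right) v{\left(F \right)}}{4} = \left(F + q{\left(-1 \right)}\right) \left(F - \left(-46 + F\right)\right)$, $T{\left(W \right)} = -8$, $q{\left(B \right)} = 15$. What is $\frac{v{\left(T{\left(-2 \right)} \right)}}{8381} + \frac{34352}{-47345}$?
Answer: $- \frac{20522616}{23341085} \approx -0.87925$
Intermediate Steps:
$v{\left(F \right)} = -2760 - 184 F$ ($v{\left(F \right)} = - 4 \left(F + 15\right) \left(F - \left(-46 + F\right)\right) = - 4 \left(15 + F\right) 46 = - 4 \left(690 + 46 F\right) = -2760 - 184 F$)
$\frac{v{\left(T{\left(-2 \right)} \right)}}{8381} + \frac{34352}{-47345} = \frac{-2760 - -1472}{8381} + \frac{34352}{-47345} = \left(-2760 + 1472\right) \frac{1}{8381} + 34352 \left(- \frac{1}{47345}\right) = \left(-1288\right) \frac{1}{8381} - \frac{34352}{47345} = - \frac{1288}{8381} - \frac{34352}{47345} = - \frac{20522616}{23341085}$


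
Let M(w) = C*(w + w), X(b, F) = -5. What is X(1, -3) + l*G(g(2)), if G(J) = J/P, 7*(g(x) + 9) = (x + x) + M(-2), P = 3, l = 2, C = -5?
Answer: -61/7 ≈ -8.7143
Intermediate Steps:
M(w) = -10*w (M(w) = -5*(w + w) = -10*w)
g(x) = -43/7 + 2*x/7 (g(x) = -9 + ((x + x) - 10*(-2))/7 = -9 + (2*x + 20)/7 = -9 + (20 + 2*x)/7 = -9 + (20/7 + 2*x/7) = -43/7 + 2*x/7)
G(J) = J/3
X(1, -3) + l*G(g(2)) = -5 + 2*((-43/7 + (2/7)*2)/3) = -5 + 2*((-43/7 + 4/7)/3) = -5 + 2*((⅓)*(-39/7)) = -5 + 2*(-13/7) = -5 - 26/7 = -61/7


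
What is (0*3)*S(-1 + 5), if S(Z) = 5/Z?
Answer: 0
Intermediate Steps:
(0*3)*S(-1 + 5) = (0*3)*(5/(-1 + 5)) = 0*(5/4) = 0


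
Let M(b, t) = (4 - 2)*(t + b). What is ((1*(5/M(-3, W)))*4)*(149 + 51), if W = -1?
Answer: -500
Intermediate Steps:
M(b, t) = 2*b + 2*t (M(b, t) = 2*(b + t) = 2*b + 2*t)
((1*(5/M(-3, W)))*4)*(149 + 51) = ((1*(5/(2*(-3) + 2*(-1))))*4)*(149 + 51) = ((1*(5/(-6 - 2)))*4)*200 = ((1*(5/(-8)))*4)*200 = ((1*(5*(-⅛)))*4)*200 = ((1*(-5/8))*4)*200 = -5/8*4*200 = -5/2*200 = -500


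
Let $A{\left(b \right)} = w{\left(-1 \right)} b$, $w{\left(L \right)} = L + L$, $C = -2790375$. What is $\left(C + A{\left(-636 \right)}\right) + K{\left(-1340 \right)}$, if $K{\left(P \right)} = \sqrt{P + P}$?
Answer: $-2789103 + 2 i \sqrt{670} \approx -2.7891 \cdot 10^{6} + 51.769 i$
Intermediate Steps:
$w{\left(L \right)} = 2 L$
$K{\left(P \right)} = \sqrt{2} \sqrt{P}$ ($K{\left(P \right)} = \sqrt{2 P} = \sqrt{2} \sqrt{P}$)
$A{\left(b \right)} = - 2 b$ ($A{\left(b \right)} = 2 \left(-1\right) b = - 2 b$)
$\left(C + A{\left(-636 \right)}\right) + K{\left(-1340 \right)} = \left(-2790375 - -1272\right) + \sqrt{2} \sqrt{-1340} = \left(-2790375 + 1272\right) + \sqrt{2} \cdot 2 i \sqrt{335} = -2789103 + 2 i \sqrt{670}$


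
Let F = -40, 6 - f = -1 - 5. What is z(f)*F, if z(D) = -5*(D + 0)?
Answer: 2400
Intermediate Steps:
f = 12 (f = 6 - (-1 - 5) = 6 - 1*(-6) = 6 + 6 = 12)
z(D) = -5*D
z(f)*F = -5*12*(-40) = -60*(-40) = 2400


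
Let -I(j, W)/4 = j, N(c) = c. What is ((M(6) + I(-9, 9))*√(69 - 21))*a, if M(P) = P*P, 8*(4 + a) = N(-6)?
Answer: -1368*√3 ≈ -2369.4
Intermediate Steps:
I(j, W) = -4*j
a = -19/4 (a = -4 + (⅛)*(-6) = -4 - ¾ = -19/4 ≈ -4.7500)
M(P) = P²
((M(6) + I(-9, 9))*√(69 - 21))*a = ((6² - 4*(-9))*√(69 - 21))*(-19/4) = ((36 + 36)*√48)*(-19/4) = (72*(4*√3))*(-19/4) = (288*√3)*(-19/4) = -1368*√3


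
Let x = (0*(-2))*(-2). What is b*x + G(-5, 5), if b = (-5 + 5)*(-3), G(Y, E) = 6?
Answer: 6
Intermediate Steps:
x = 0 (x = 0*(-2) = 0)
b = 0 (b = 0*(-3) = 0)
b*x + G(-5, 5) = 0*0 + 6 = 0 + 6 = 6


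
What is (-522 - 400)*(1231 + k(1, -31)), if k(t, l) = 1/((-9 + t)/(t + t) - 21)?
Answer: -28373628/25 ≈ -1.1349e+6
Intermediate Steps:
k(t, l) = 1/(-21 + (-9 + t)/(2*t)) (k(t, l) = 1/((-9 + t)/((2*t)) - 21) = 1/((-9 + t)*(1/(2*t)) - 21) = 1/((-9 + t)/(2*t) - 21) = 1/(-21 + (-9 + t)/(2*t)))
(-522 - 400)*(1231 + k(1, -31)) = (-522 - 400)*(1231 - 2*1/(9 + 41*1)) = -922*(1231 - 2*1/(9 + 41)) = -922*(1231 - 2*1/50) = -922*(1231 - 2*1*1/50) = -922*(1231 - 1/25) = -922*30774/25 = -28373628/25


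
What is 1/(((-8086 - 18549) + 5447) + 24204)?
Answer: 1/3016 ≈ 0.00033156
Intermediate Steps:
1/(((-8086 - 18549) + 5447) + 24204) = 1/((-26635 + 5447) + 24204) = 1/(-21188 + 24204) = 1/3016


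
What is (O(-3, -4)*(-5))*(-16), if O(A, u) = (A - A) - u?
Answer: 320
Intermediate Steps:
O(A, u) = -u (O(A, u) = 0 - u = -u)
(O(-3, -4)*(-5))*(-16) = (-1*(-4)*(-5))*(-16) = (4*(-5))*(-16) = -20*(-16) = 320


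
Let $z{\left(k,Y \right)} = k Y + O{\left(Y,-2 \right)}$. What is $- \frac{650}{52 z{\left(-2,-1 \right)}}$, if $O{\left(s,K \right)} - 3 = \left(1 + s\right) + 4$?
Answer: $- \frac{25}{18} \approx -1.3889$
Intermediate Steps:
$O{\left(s,K \right)} = 8 + s$ ($O{\left(s,K \right)} = 3 + \left(\left(1 + s\right) + 4\right) = 3 + \left(5 + s\right) = 8 + s$)
$z{\left(k,Y \right)} = 8 + Y + Y k$ ($z{\left(k,Y \right)} = k Y + \left(8 + Y\right) = Y k + \left(8 + Y\right) = 8 + Y + Y k$)
$- \frac{650}{52 z{\left(-2,-1 \right)}} = - \frac{650}{52 \left(8 - 1 - -2\right)} = - \frac{650}{52 \left(8 - 1 + 2\right)} = - \frac{650}{52 \cdot 9} = - \frac{650}{468} = \left(-650\right) \frac{1}{468} = - \frac{25}{18}$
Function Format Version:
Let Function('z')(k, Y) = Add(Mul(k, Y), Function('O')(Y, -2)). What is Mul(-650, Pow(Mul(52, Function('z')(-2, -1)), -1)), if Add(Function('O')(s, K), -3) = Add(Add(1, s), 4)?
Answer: Rational(-25, 18) ≈ -1.3889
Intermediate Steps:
Function('O')(s, K) = Add(8, s) (Function('O')(s, K) = Add(3, Add(Add(1, s), 4)) = Add(3, Add(5, s)) = Add(8, s))
Function('z')(k, Y) = Add(8, Y, Mul(Y, k)) (Function('z')(k, Y) = Add(Mul(k, Y), Add(8, Y)) = Add(Mul(Y, k), Add(8, Y)) = Add(8, Y, Mul(Y, k)))
Mul(-650, Pow(Mul(52, Function('z')(-2, -1)), -1)) = Mul(-650, Pow(Mul(52, Add(8, -1, Mul(-1, -2))), -1)) = Mul(-650, Pow(Mul(52, Add(8, -1, 2)), -1)) = Mul(-650, Pow(Mul(52, 9), -1)) = Mul(-650, Pow(468, -1)) = Mul(-650, Rational(1, 468)) = Rational(-25, 18)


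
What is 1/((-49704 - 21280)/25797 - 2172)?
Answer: -25797/56102068 ≈ -0.00045982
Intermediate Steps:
1/((-49704 - 21280)/25797 - 2172) = 1/(-70984*1/25797 - 2172) = 1/(-70984/25797 - 2172) = 1/(-56102068/25797) = -25797/56102068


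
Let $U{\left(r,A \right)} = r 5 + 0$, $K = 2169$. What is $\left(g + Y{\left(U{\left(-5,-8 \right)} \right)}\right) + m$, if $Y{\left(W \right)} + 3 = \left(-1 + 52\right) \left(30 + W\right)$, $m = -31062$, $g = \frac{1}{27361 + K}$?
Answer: $- \frac{909819299}{29530} \approx -30810.0$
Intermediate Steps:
$U{\left(r,A \right)} = 5 r$ ($U{\left(r,A \right)} = 5 r + 0 = 5 r$)
$g = \frac{1}{29530}$ ($g = \frac{1}{27361 + 2169} = \frac{1}{29530} \approx 3.3864 \cdot 10^{-5}$)
$Y{\left(W \right)} = 1527 + 51 W$ ($Y{\left(W \right)} = -3 + \left(-1 + 52\right) \left(30 + W\right) = -3 + 51 \left(30 + W\right) = -3 + \left(1530 + 51 W\right) = 1527 + 51 W$)
$\left(g + Y{\left(U{\left(-5,-8 \right)} \right)}\right) + m = \left(\frac{1}{29530} + \left(1527 + 51 \cdot 5 \left(-5\right)\right)\right) - 31062 = \left(\frac{1}{29530} + \left(1527 + 51 \left(-25\right)\right)\right) - 31062 = \left(\frac{1}{29530} + \left(1527 - 1275\right)\right) - 31062 = \left(\frac{1}{29530} + 252\right) - 31062 = \frac{7441561}{29530} - 31062 = - \frac{909819299}{29530}$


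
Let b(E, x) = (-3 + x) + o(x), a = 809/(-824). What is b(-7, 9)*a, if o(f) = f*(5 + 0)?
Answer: -41259/824 ≈ -50.072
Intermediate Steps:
o(f) = 5*f (o(f) = f*5 = 5*f)
a = -809/824 (a = 809*(-1/824) = -809/824 ≈ -0.98180)
b(E, x) = -3 + 6*x (b(E, x) = (-3 + x) + 5*x = -3 + 6*x)
b(-7, 9)*a = (-3 + 6*9)*(-809/824) = (-3 + 54)*(-809/824) = 51*(-809/824) = -41259/824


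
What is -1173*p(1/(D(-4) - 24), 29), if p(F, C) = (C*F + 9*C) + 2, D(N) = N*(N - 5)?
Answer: -1245335/4 ≈ -3.1133e+5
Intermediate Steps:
D(N) = N*(-5 + N)
p(F, C) = 2 + 9*C + C*F (p(F, C) = (9*C + C*F) + 2 = 2 + 9*C + C*F)
-1173*p(1/(D(-4) - 24), 29) = -1173*(2 + 9*29 + 29/(-4*(-5 - 4) - 24)) = -1173*(2 + 261 + 29/(-4*(-9) - 24)) = -1173*(2 + 261 + 29/(36 - 24)) = -1173*(2 + 261 + 29/12) = -1173*3185/12 = -1245335/4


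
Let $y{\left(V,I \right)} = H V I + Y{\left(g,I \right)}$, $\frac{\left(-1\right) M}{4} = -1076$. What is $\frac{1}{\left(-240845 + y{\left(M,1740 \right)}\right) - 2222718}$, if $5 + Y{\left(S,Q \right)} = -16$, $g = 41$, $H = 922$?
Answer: $\frac{1}{6902357536} \approx 1.4488 \cdot 10^{-10}$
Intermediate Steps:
$M = 4304$ ($M = \left(-4\right) \left(-1076\right) = 4304$)
$Y{\left(S,Q \right)} = -21$ ($Y{\left(S,Q \right)} = -5 - 16 = -21$)
$y{\left(V,I \right)} = -21 + 922 I V$ ($y{\left(V,I \right)} = 922 V I - 21 = 922 I V - 21 = -21 + 922 I V$)
$\frac{1}{\left(-240845 + y{\left(M,1740 \right)}\right) - 2222718} = \frac{1}{\left(-240845 - \left(21 - 6904821120\right)\right) - 2222718} = \frac{1}{\left(-240845 + \left(-21 + 6904821120\right)\right) - 2222718} = \frac{1}{\left(-240845 + 6904821099\right) - 2222718} = \frac{1}{6904580254 - 2222718} = \frac{1}{6902357536}$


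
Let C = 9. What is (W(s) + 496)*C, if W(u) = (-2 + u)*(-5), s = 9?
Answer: 4149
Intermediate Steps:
W(u) = 10 - 5*u
(W(s) + 496)*C = ((10 - 5*9) + 496)*9 = ((10 - 45) + 496)*9 = (-35 + 496)*9 = 461*9 = 4149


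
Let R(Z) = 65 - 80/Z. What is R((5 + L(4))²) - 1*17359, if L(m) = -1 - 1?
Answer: -155726/9 ≈ -17303.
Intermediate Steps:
L(m) = -2
R((5 + L(4))²) - 1*17359 = (65 - 80/(5 - 2)²) - 1*17359 = (65 - 80/(3²)) - 17359 = (65 - 80/9) - 17359 = 505/9 - 17359 = -155726/9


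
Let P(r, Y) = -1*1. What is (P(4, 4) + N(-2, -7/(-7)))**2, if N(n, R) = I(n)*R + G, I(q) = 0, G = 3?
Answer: 4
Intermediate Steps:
P(r, Y) = -1
N(n, R) = 3 (N(n, R) = 0*R + 3 = 0 + 3 = 3)
(P(4, 4) + N(-2, -7/(-7)))**2 = (-1 + 3)**2 = 2**2 = 4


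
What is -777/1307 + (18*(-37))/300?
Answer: -183927/65350 ≈ -2.8145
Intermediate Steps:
-777/1307 + (18*(-37))/300 = -777*1/1307 - 666*1/300 = -777/1307 - 111/50 = -183927/65350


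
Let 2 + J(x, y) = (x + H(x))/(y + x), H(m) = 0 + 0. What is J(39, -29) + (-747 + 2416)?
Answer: 16709/10 ≈ 1670.9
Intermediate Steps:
H(m) = 0
J(x, y) = -2 + x/(x + y) (J(x, y) = -2 + (x + 0)/(y + x) = -2 + x/(x + y))
J(39, -29) + (-747 + 2416) = (-1*39 - 2*(-29))/(39 - 29) + (-747 + 2416) = (-39 + 58)/10 + 1669 = (1/10)*19 + 1669 = 19/10 + 1669 = 16709/10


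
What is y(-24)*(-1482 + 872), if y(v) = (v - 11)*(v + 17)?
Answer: -149450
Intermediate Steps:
y(v) = (-11 + v)*(17 + v)
y(-24)*(-1482 + 872) = (-187 + (-24)² + 6*(-24))*(-1482 + 872) = (-187 + 576 - 144)*(-610) = 245*(-610) = -149450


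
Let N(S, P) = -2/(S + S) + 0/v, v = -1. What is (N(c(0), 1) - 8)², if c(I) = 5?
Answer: 1681/25 ≈ 67.240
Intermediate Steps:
N(S, P) = -1/S (N(S, P) = -2/(S + S) + 0/(-1) = -2*1/(2*S) + 0*(-1) = -1/S + 0 = -1/S)
(N(c(0), 1) - 8)² = (-1/5 - 8)² = (-1*⅕ - 8)² = (-⅕ - 8)² = (-41/5)² = 1681/25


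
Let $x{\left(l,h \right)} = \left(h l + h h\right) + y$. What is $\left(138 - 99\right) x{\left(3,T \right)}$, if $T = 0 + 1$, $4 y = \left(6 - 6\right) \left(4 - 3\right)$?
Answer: $156$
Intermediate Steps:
$y = 0$ ($y = \frac{\left(6 - 6\right) \left(4 - 3\right)}{4} = \frac{0 \cdot 1}{4} = \frac{1}{4} \cdot 0 = 0$)
$T = 1$
$x{\left(l,h \right)} = h^{2} + h l$ ($x{\left(l,h \right)} = \left(h l + h h\right) + 0 = \left(h l + h^{2}\right) + 0 = \left(h^{2} + h l\right) + 0 = h^{2} + h l$)
$\left(138 - 99\right) x{\left(3,T \right)} = \left(138 - 99\right) 1 \left(1 + 3\right) = 39 \cdot 1 \cdot 4 = 39 \cdot 4 = 156$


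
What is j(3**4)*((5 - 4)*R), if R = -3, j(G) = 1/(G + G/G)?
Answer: -3/82 ≈ -0.036585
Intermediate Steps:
j(G) = 1/(1 + G) (j(G) = 1/(G + 1) = 1/(1 + G))
j(3**4)*((5 - 4)*R) = ((5 - 4)*(-3))/(1 + 3**4) = (1*(-3))/(1 + 81) = -3/82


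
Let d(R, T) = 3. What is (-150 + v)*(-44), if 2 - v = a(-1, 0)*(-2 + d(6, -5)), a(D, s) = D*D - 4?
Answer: 6380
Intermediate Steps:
a(D, s) = -4 + D**2 (a(D, s) = D**2 - 4 = -4 + D**2)
v = 5 (v = 2 - (-4 + (-1)**2)*(-2 + 3) = 2 - (-4 + 1) = 2 - (-3) = 2 - 1*(-3) = 2 + 3 = 5)
(-150 + v)*(-44) = (-150 + 5)*(-44) = -145*(-44) = 6380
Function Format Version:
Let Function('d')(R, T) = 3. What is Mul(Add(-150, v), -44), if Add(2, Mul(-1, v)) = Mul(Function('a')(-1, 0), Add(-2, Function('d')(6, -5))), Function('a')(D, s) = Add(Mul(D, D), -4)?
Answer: 6380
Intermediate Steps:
Function('a')(D, s) = Add(-4, Pow(D, 2)) (Function('a')(D, s) = Add(Pow(D, 2), -4) = Add(-4, Pow(D, 2)))
v = 5 (v = Add(2, Mul(-1, Mul(Add(-4, Pow(-1, 2)), Add(-2, 3)))) = Add(2, Mul(-1, Mul(Add(-4, 1), 1))) = Add(2, Mul(-1, Mul(-3, 1))) = Add(2, Mul(-1, -3)) = Add(2, 3) = 5)
Mul(Add(-150, v), -44) = Mul(Add(-150, 5), -44) = Mul(-145, -44) = 6380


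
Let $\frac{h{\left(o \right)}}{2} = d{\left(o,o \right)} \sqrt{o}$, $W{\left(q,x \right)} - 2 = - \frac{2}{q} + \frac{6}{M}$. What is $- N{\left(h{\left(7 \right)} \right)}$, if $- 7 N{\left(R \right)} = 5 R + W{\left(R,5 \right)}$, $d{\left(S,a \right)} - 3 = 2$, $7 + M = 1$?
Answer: $\frac{1}{7} + \frac{1749 \sqrt{7}}{245} \approx 19.03$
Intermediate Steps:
$M = -6$ ($M = -7 + 1 = -6$)
$d{\left(S,a \right)} = 5$ ($d{\left(S,a \right)} = 3 + 2 = 5$)
$W{\left(q,x \right)} = 1 - \frac{2}{q}$ ($W{\left(q,x \right)} = 2 + \left(- \frac{2}{q} + \frac{6}{-6}\right) = 2 + \left(- \frac{2}{q} + 6 \left(- \frac{1}{6}\right)\right) = 2 - \left(1 + \frac{2}{q}\right) = 1 - \frac{2}{q}$)
$h{\left(o \right)} = 10 \sqrt{o}$ ($h{\left(o \right)} = 2 \cdot 5 \sqrt{o} = 10 \sqrt{o}$)
$N{\left(R \right)} = - \frac{5 R}{7} - \frac{-2 + R}{7 R}$ ($N{\left(R \right)} = - \frac{5 R + \frac{-2 + R}{R}}{7} = - \frac{5 R}{7} - \frac{-2 + R}{7 R}$)
$- N{\left(h{\left(7 \right)} \right)} = - \frac{2 - 10 \sqrt{7} - 5 \left(10 \sqrt{7}\right)^{2}}{7 \cdot 10 \sqrt{7}} = - \frac{\frac{\sqrt{7}}{70} \left(2 - 10 \sqrt{7} - 3500\right)}{7} = - \frac{\frac{\sqrt{7}}{70} \left(-3498 - 10 \sqrt{7}\right)}{7} = - \frac{\sqrt{7} \left(-3498 - 10 \sqrt{7}\right)}{490}$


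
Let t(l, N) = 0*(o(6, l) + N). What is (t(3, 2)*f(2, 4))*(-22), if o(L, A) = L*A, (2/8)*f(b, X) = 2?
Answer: 0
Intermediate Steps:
f(b, X) = 8 (f(b, X) = 4*2 = 8)
o(L, A) = A*L
t(l, N) = 0 (t(l, N) = 0*(l*6 + N) = 0*(6*l + N) = 0*(N + 6*l) = 0)
(t(3, 2)*f(2, 4))*(-22) = (0*8)*(-22) = 0*(-22) = 0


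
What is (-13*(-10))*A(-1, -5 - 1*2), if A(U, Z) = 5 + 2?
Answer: 910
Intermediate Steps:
A(U, Z) = 7
(-13*(-10))*A(-1, -5 - 1*2) = -13*(-10)*7 = 130*7 = 910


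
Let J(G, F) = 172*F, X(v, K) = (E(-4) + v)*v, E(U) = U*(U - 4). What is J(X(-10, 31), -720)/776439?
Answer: -13760/86271 ≈ -0.15950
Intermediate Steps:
E(U) = U*(-4 + U)
X(v, K) = v*(32 + v) (X(v, K) = (-4*(-4 - 4) + v)*v = (-4*(-8) + v)*v = (32 + v)*v = v*(32 + v))
J(X(-10, 31), -720)/776439 = (172*(-720))/776439 = -123840*1/776439 = -13760/86271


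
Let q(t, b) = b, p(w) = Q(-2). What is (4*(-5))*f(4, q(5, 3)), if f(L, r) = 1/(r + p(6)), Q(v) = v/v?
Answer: -5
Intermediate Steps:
Q(v) = 1
p(w) = 1
f(L, r) = 1/(1 + r) (f(L, r) = 1/(r + 1) = 1/(1 + r))
(4*(-5))*f(4, q(5, 3)) = (4*(-5))/(1 + 3) = -20/4 = -20*¼ = -5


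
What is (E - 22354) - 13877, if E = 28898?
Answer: -7333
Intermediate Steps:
(E - 22354) - 13877 = (28898 - 22354) - 13877 = 6544 - 13877 = -7333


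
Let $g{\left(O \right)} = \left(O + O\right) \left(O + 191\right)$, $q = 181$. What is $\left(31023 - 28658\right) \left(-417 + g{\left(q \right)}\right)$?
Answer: $317494155$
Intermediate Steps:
$g{\left(O \right)} = 2 O \left(191 + O\right)$
$\left(31023 - 28658\right) \left(-417 + g{\left(q \right)}\right) = \left(31023 - 28658\right) \left(-417 + 2 \cdot 181 \left(191 + 181\right)\right) = 2365 \left(-417 + 2 \cdot 181 \cdot 372\right) = 2365 \left(-417 + 134664\right) = 2365 \cdot 134247 = 317494155$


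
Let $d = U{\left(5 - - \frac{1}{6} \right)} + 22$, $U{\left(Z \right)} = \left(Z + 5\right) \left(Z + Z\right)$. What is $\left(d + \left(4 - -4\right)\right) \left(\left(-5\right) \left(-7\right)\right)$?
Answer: $\frac{85085}{18} \approx 4726.9$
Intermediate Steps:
$U{\left(Z \right)} = 2 Z \left(5 + Z\right)$ ($U{\left(Z \right)} = \left(5 + Z\right) 2 Z = 2 Z \left(5 + Z\right)$)
$d = \frac{2287}{18}$ ($d = 2 \left(5 - - \frac{1}{6}\right) \left(5 + \left(5 - - \frac{1}{6}\right)\right) + 22 = 2 \left(5 + \frac{1}{6}\right) \left(5 + \left(5 + \frac{1}{6}\right)\right) + 22 = 2 \cdot \frac{31}{6} \left(5 + \frac{31}{6}\right) + 22 = 2 \cdot \frac{31}{6} \cdot \frac{61}{6} + 22 = \frac{1891}{18} + 22 = \frac{2287}{18} \approx 127.06$)
$\left(d + \left(4 - -4\right)\right) \left(\left(-5\right) \left(-7\right)\right) = \left(\frac{2287}{18} + \left(4 - -4\right)\right) \left(\left(-5\right) \left(-7\right)\right) = \left(\frac{2287}{18} + \left(4 + 4\right)\right) 35 = \left(\frac{2287}{18} + 8\right) 35 = \frac{2431}{18} \cdot 35 = \frac{85085}{18}$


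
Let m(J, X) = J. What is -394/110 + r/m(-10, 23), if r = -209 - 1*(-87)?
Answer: 474/55 ≈ 8.6182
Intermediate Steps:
r = -122 (r = -209 + 87 = -122)
-394/110 + r/m(-10, 23) = -394/110 - 122/(-10) = -394*1/110 - 122*(-⅒) = -197/55 + 61/5 = 474/55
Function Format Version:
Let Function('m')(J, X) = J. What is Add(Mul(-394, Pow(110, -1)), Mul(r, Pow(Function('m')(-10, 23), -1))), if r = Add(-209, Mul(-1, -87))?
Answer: Rational(474, 55) ≈ 8.6182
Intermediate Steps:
r = -122 (r = Add(-209, 87) = -122)
Add(Mul(-394, Pow(110, -1)), Mul(r, Pow(Function('m')(-10, 23), -1))) = Add(Mul(-394, Pow(110, -1)), Mul(-122, Pow(-10, -1))) = Add(Mul(-394, Rational(1, 110)), Mul(-122, Rational(-1, 10))) = Add(Rational(-197, 55), Rational(61, 5)) = Rational(474, 55)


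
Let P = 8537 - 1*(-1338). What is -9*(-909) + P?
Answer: 18056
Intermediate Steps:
P = 9875 (P = 8537 + 1338 = 9875)
-9*(-909) + P = -9*(-909) + 9875 = 8181 + 9875 = 18056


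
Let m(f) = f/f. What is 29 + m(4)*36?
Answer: 65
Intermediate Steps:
m(f) = 1
29 + m(4)*36 = 29 + 1*36 = 29 + 36 = 65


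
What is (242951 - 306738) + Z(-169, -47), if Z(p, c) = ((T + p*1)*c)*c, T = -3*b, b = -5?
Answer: -403973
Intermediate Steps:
T = 15 (T = -3*(-5) = 15)
Z(p, c) = c²*(15 + p) (Z(p, c) = ((15 + p*1)*c)*c = ((15 + p)*c)*c = (c*(15 + p))*c = c²*(15 + p))
(242951 - 306738) + Z(-169, -47) = (242951 - 306738) + (-47)²*(15 - 169) = -63787 + 2209*(-154) = -63787 - 340186 = -403973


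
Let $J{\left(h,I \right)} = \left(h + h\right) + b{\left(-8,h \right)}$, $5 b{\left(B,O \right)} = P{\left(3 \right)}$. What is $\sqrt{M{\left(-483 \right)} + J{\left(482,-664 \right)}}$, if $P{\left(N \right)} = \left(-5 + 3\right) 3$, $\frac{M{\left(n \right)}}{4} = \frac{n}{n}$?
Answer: $\frac{\sqrt{24170}}{5} \approx 31.093$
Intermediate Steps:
$M{\left(n \right)} = 4$ ($M{\left(n \right)} = 4 \frac{n}{n} = 4 \cdot 1 = 4$)
$P{\left(N \right)} = -6$ ($P{\left(N \right)} = \left(-2\right) 3 = -6$)
$b{\left(B,O \right)} = - \frac{6}{5}$ ($b{\left(B,O \right)} = \frac{1}{5} \left(-6\right) = - \frac{6}{5}$)
$J{\left(h,I \right)} = - \frac{6}{5} + 2 h$ ($J{\left(h,I \right)} = \left(h + h\right) - \frac{6}{5} = 2 h - \frac{6}{5} = - \frac{6}{5} + 2 h$)
$\sqrt{M{\left(-483 \right)} + J{\left(482,-664 \right)}} = \sqrt{4 + \left(- \frac{6}{5} + 2 \cdot 482\right)} = \sqrt{4 + \left(- \frac{6}{5} + 964\right)} = \sqrt{4 + \frac{4814}{5}} = \sqrt{\frac{4834}{5}} = \frac{\sqrt{24170}}{5}$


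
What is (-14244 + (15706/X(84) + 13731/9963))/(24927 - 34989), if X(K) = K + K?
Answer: 101207665/71972712 ≈ 1.4062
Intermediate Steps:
X(K) = 2*K
(-14244 + (15706/X(84) + 13731/9963))/(24927 - 34989) = (-14244 + (15706/((2*84)) + 13731/9963))/(24927 - 34989) = (-14244 + (15706/168 + 13731*(1/9963)))/(-10062) = (-14244 + (15706*(1/168) + 4577/3321))*(-1/10062) = (-14244 + (7853/84 + 4577/3321))*(-1/10062) = (-14244 + 8821427/92988)*(-1/10062) = -1315699645/92988*(-1/10062) = 101207665/71972712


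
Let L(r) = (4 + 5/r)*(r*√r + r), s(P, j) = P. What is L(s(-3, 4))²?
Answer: -98 + 98*I*√3 ≈ -98.0 + 169.74*I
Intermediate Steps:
L(r) = (4 + 5/r)*(r + r^(3/2)) (L(r) = (4 + 5/r)*(r^(3/2) + r) = (4 + 5/r)*(r + r^(3/2)))
L(s(-3, 4))² = (5 + 4*(-3) + 4*(-3)^(3/2) + 5*√(-3))² = (5 - 12 + 4*(-3*I*√3) + 5*(I*√3))² = (5 - 12 - 12*I*√3 + 5*I*√3)² = (-7 - 7*I*√3)²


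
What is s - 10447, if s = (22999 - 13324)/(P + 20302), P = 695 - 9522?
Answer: -532754/51 ≈ -10446.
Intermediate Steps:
P = -8827
s = 43/51 (s = (22999 - 13324)/(-8827 + 20302) = 9675/11475 = 9675*(1/11475) = 43/51 ≈ 0.84314)
s - 10447 = 43/51 - 10447 = -532754/51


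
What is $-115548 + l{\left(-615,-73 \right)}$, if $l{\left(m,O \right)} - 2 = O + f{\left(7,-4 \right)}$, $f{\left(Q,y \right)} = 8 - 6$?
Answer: $-115617$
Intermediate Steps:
$f{\left(Q,y \right)} = 2$ ($f{\left(Q,y \right)} = 8 - 6 = 2$)
$l{\left(m,O \right)} = 4 + O$ ($l{\left(m,O \right)} = 2 + \left(O + 2\right) = 2 + \left(2 + O\right) = 4 + O$)
$-115548 + l{\left(-615,-73 \right)} = -115548 + \left(4 - 73\right) = -115548 - 69 = -115617$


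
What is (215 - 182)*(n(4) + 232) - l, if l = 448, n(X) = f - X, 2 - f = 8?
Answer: 6878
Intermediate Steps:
f = -6 (f = 2 - 1*8 = 2 - 8 = -6)
n(X) = -6 - X
(215 - 182)*(n(4) + 232) - l = (215 - 182)*((-6 - 1*4) + 232) - 1*448 = 33*((-6 - 4) + 232) - 448 = 33*(-10 + 232) - 448 = 33*222 - 448 = 7326 - 448 = 6878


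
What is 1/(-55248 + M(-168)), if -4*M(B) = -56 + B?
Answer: -1/55192 ≈ -1.8119e-5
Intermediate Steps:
M(B) = 14 - B/4 (M(B) = -(-56 + B)/4 = 14 - B/4)
1/(-55248 + M(-168)) = 1/(-55248 + (14 - ¼*(-168))) = 1/(-55248 + (14 + 42)) = 1/(-55248 + 56) = 1/(-55192) = -1/55192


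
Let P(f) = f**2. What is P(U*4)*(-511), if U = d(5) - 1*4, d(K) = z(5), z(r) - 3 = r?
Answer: -130816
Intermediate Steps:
z(r) = 3 + r
d(K) = 8 (d(K) = 3 + 5 = 8)
U = 4 (U = 8 - 1*4 = 8 - 4 = 4)
P(U*4)*(-511) = (4*4)**2*(-511) = 16**2*(-511) = 256*(-511) = -130816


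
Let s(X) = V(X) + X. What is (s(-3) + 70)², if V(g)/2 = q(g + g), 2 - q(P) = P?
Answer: 6889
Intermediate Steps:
q(P) = 2 - P
V(g) = 4 - 4*g (V(g) = 2*(2 - (g + g)) = 2*(2 - 2*g) = 4 - 4*g)
s(X) = 4 - 3*X (s(X) = (4 - 4*X) + X = 4 - 3*X)
(s(-3) + 70)² = ((4 - 3*(-3)) + 70)² = ((4 + 9) + 70)² = (13 + 70)² = 83² = 6889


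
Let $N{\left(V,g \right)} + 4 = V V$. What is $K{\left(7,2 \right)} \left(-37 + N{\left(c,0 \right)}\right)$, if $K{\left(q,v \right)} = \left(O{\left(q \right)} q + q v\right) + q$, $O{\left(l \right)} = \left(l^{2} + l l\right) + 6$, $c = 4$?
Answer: $-18725$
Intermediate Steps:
$O{\left(l \right)} = 6 + 2 l^{2}$ ($O{\left(l \right)} = \left(l^{2} + l^{2}\right) + 6 = 2 l^{2} + 6 = 6 + 2 l^{2}$)
$K{\left(q,v \right)} = q + q v + q \left(6 + 2 q^{2}\right)$ ($K{\left(q,v \right)} = \left(\left(6 + 2 q^{2}\right) q + q v\right) + q = \left(q \left(6 + 2 q^{2}\right) + q v\right) + q = \left(q v + q \left(6 + 2 q^{2}\right)\right) + q = q + q v + q \left(6 + 2 q^{2}\right)$)
$N{\left(V,g \right)} = -4 + V^{2}$ ($N{\left(V,g \right)} = -4 + V V = -4 + V^{2}$)
$K{\left(7,2 \right)} \left(-37 + N{\left(c,0 \right)}\right) = 7 \left(7 + 2 + 2 \cdot 7^{2}\right) \left(-37 - \left(4 - 4^{2}\right)\right) = 7 \left(7 + 2 + 2 \cdot 49\right) \left(-37 + \left(-4 + 16\right)\right) = 7 \left(7 + 2 + 98\right) \left(-37 + 12\right) = 7 \cdot 107 \left(-25\right) = 749 \left(-25\right) = -18725$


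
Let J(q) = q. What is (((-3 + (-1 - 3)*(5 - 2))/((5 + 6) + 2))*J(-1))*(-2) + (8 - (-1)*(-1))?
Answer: 61/13 ≈ 4.6923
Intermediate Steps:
(((-3 + (-1 - 3)*(5 - 2))/((5 + 6) + 2))*J(-1))*(-2) + (8 - (-1)*(-1)) = (((-3 + (-1 - 3)*(5 - 2))/((5 + 6) + 2))*(-1))*(-2) + (8 - (-1)*(-1)) = (((-3 - 4*3)/(11 + 2))*(-1))*(-2) + (8 - 1*1) = (((-3 - 12)/13)*(-1))*(-2) + (8 - 1) = (-15*1/13*(-1))*(-2) + 7 = -15/13*(-1)*(-2) + 7 = (15/13)*(-2) + 7 = -30/13 + 7 = 61/13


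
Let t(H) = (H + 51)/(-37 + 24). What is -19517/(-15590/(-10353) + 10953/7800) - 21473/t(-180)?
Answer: -89637280260047/10104931587 ≈ -8870.6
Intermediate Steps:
t(H) = -51/13 - H/13 (t(H) = (51 + H)/(-13) = (51 + H)*(-1/13) = -51/13 - H/13)
-19517/(-15590/(-10353) + 10953/7800) - 21473/t(-180) = -19517/(-15590/(-10353) + 10953/7800) - 21473/(-51/13 - 1/13*(-180)) = -19517/(-15590*(-1/10353) + 10953*(1/7800)) - 21473/(-51/13 + 180/13) = -19517/(15590/10353 + 3651/2600) - 21473/129/13 = -19517/78332803/26917800 - 21473*13/129 = -19517*26917800/78332803 - 279149/129 = -525354702600/78332803 - 279149/129 = -89637280260047/10104931587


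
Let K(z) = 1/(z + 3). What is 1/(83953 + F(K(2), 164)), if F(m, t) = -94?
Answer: 1/83859 ≈ 1.1925e-5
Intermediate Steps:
K(z) = 1/(3 + z)
1/(83953 + F(K(2), 164)) = 1/(83953 - 94) = 1/83859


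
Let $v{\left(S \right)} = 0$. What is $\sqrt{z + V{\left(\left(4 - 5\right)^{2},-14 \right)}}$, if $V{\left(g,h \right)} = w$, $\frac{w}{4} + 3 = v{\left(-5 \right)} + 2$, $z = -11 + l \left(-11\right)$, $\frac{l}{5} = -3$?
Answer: $5 \sqrt{6} \approx 12.247$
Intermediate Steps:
$l = -15$ ($l = 5 \left(-3\right) = -15$)
$z = 154$ ($z = -11 - -165 = -11 + 165 = 154$)
$w = -4$ ($w = -12 + 4 \left(0 + 2\right) = -12 + 4 \cdot 2 = -12 + 8 = -4$)
$V{\left(g,h \right)} = -4$
$\sqrt{z + V{\left(\left(4 - 5\right)^{2},-14 \right)}} = \sqrt{154 - 4} = \sqrt{150} = 5 \sqrt{6}$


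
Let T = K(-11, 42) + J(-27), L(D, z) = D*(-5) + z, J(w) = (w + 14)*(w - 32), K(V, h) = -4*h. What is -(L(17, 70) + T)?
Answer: -584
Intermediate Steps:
J(w) = (-32 + w)*(14 + w) (J(w) = (14 + w)*(-32 + w) = (-32 + w)*(14 + w))
L(D, z) = z - 5*D (L(D, z) = -5*D + z = z - 5*D)
T = 599 (T = -4*42 + (-448 + (-27)**2 - 18*(-27)) = -168 + (-448 + 729 + 486) = -168 + 767 = 599)
-(L(17, 70) + T) = -((70 - 5*17) + 599) = -((70 - 85) + 599) = -(-15 + 599) = -1*584 = -584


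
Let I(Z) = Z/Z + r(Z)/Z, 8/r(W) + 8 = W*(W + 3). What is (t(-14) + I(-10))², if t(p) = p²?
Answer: 932264089/24025 ≈ 38804.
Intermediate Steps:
r(W) = 8/(-8 + W*(3 + W)) (r(W) = 8/(-8 + W*(W + 3)) = 8/(-8 + W*(3 + W)))
I(Z) = 1 + 8/(Z*(-8 + Z² + 3*Z)) (I(Z) = Z/Z + (8/(-8 + Z² + 3*Z))/Z = 1 + 8/(Z*(-8 + Z² + 3*Z)))
(t(-14) + I(-10))² = ((-14)² + (-10 + 8/(-8 + (-10)² + 3*(-10)))/(-10))² = (196 - (-10 + 8/(-8 + 100 - 30))/10)² = (196 - (-10 + 8/62)/10)² = (196 - (-10 + 8*(1/62))/10)² = (196 - (-10 + 4/31)/10)² = (196 - ⅒*(-306/31))² = (196 + 153/155)² = (30533/155)² = 932264089/24025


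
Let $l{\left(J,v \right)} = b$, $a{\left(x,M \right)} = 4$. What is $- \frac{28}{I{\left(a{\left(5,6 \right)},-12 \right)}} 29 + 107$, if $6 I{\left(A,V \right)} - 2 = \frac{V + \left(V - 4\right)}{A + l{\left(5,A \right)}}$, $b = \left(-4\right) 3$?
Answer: $- \frac{8567}{11} \approx -778.82$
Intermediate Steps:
$b = -12$
$l{\left(J,v \right)} = -12$
$I{\left(A,V \right)} = \frac{1}{3} + \frac{-4 + 2 V}{6 \left(-12 + A\right)}$ ($I{\left(A,V \right)} = \frac{1}{3} + \frac{\left(V + \left(V - 4\right)\right) \frac{1}{A - 12}}{6} = \frac{1}{3} + \frac{\left(V + \left(-4 + V\right)\right) \frac{1}{-12 + A}}{6} = \frac{1}{3} + \frac{\left(-4 + 2 V\right) \frac{1}{-12 + A}}{6} = \frac{1}{3} + \frac{\frac{1}{-12 + A} \left(-4 + 2 V\right)}{6} = \frac{1}{3} + \frac{-4 + 2 V}{6 \left(-12 + A\right)}$)
$- \frac{28}{I{\left(a{\left(5,6 \right)},-12 \right)}} 29 + 107 = - \frac{28}{\frac{1}{3} \frac{1}{-12 + 4} \left(-14 + 4 - 12\right)} 29 + 107 = - \frac{28}{\frac{1}{3} \frac{1}{-8} \left(-22\right)} 29 + 107 = - \frac{28}{\frac{1}{3} \left(- \frac{1}{8}\right) \left(-22\right)} 29 + 107 = - \frac{28}{\frac{11}{12}} \cdot 29 + 107 = \left(-28\right) \frac{12}{11} \cdot 29 + 107 = \left(- \frac{336}{11}\right) 29 + 107 = - \frac{9744}{11} + 107 = - \frac{8567}{11}$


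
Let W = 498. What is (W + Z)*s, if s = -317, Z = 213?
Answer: -225387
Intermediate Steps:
(W + Z)*s = (498 + 213)*(-317) = 711*(-317) = -225387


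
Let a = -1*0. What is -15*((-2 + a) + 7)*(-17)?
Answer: 1275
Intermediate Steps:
a = 0
-15*((-2 + a) + 7)*(-17) = -15*((-2 + 0) + 7)*(-17) = -15*(-2 + 7)*(-17) = -15*5*(-17) = -75*(-17) = 1275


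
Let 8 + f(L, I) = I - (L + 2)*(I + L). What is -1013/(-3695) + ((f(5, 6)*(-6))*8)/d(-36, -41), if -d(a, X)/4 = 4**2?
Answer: -871663/14780 ≈ -58.976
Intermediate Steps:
f(L, I) = -8 + I - (2 + L)*(I + L) (f(L, I) = -8 + (I - (L + 2)*(I + L)) = -8 + (I - (2 + L)*(I + L)) = -8 + I - (2 + L)*(I + L))
d(a, X) = -64 (d(a, X) = -4*4**2 = -4*16 = -64)
-1013/(-3695) + ((f(5, 6)*(-6))*8)/d(-36, -41) = -1013/(-3695) + (((-8 - 1*6 - 1*5**2 - 2*5 - 1*6*5)*(-6))*8)/(-64) = -1013*(-1/3695) + (((-8 - 6 - 1*25 - 10 - 30)*(-6))*8)*(-1/64) = 1013/3695 + (((-8 - 6 - 25 - 10 - 30)*(-6))*8)*(-1/64) = 1013/3695 + (-79*(-6)*8)*(-1/64) = 1013/3695 + (474*8)*(-1/64) = 1013/3695 + 3792*(-1/64) = 1013/3695 - 237/4 = -871663/14780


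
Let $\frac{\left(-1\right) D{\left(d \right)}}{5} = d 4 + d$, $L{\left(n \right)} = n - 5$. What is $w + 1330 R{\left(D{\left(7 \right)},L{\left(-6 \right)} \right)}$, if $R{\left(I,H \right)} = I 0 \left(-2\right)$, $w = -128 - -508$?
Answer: $380$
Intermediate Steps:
$w = 380$ ($w = -128 + 508 = 380$)
$L{\left(n \right)} = -5 + n$ ($L{\left(n \right)} = n - 5 = -5 + n$)
$D{\left(d \right)} = - 25 d$ ($D{\left(d \right)} = - 5 \left(d 4 + d\right) = - 5 \left(4 d + d\right) = - 5 \cdot 5 d = - 25 d$)
$R{\left(I,H \right)} = 0$ ($R{\left(I,H \right)} = 0 \left(-2\right) = 0$)
$w + 1330 R{\left(D{\left(7 \right)},L{\left(-6 \right)} \right)} = 380 + 1330 \cdot 0 = 380 + 0 = 380$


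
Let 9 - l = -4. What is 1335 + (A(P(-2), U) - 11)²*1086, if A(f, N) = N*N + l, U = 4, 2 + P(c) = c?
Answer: 353199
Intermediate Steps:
l = 13 (l = 9 - 1*(-4) = 9 + 4 = 13)
P(c) = -2 + c
A(f, N) = 13 + N² (A(f, N) = N*N + 13 = N² + 13 = 13 + N²)
1335 + (A(P(-2), U) - 11)²*1086 = 1335 + ((13 + 4²) - 11)²*1086 = 1335 + ((13 + 16) - 11)²*1086 = 1335 + (29 - 11)²*1086 = 1335 + 18²*1086 = 1335 + 324*1086 = 1335 + 351864 = 353199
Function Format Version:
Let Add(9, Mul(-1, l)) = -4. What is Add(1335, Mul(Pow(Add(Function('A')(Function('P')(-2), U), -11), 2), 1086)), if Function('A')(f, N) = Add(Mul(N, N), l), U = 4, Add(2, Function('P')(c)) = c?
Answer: 353199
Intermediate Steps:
l = 13 (l = Add(9, Mul(-1, -4)) = Add(9, 4) = 13)
Function('P')(c) = Add(-2, c)
Function('A')(f, N) = Add(13, Pow(N, 2)) (Function('A')(f, N) = Add(Mul(N, N), 13) = Add(Pow(N, 2), 13) = Add(13, Pow(N, 2)))
Add(1335, Mul(Pow(Add(Function('A')(Function('P')(-2), U), -11), 2), 1086)) = Add(1335, Mul(Pow(Add(Add(13, Pow(4, 2)), -11), 2), 1086)) = Add(1335, Mul(Pow(Add(Add(13, 16), -11), 2), 1086)) = Add(1335, Mul(Pow(Add(29, -11), 2), 1086)) = Add(1335, Mul(Pow(18, 2), 1086)) = Add(1335, Mul(324, 1086)) = Add(1335, 351864) = 353199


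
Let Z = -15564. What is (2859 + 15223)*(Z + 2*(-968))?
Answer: -316435000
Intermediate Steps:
(2859 + 15223)*(Z + 2*(-968)) = (2859 + 15223)*(-15564 + 2*(-968)) = 18082*(-15564 - 1936) = 18082*(-17500) = -316435000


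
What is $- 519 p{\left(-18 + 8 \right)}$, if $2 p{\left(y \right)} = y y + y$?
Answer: $-23355$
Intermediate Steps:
$p{\left(y \right)} = \frac{y}{2} + \frac{y^{2}}{2}$ ($p{\left(y \right)} = \frac{y y + y}{2} = \frac{y^{2} + y}{2} = \frac{y + y^{2}}{2} = \frac{y}{2} + \frac{y^{2}}{2}$)
$- 519 p{\left(-18 + 8 \right)} = - 519 \frac{\left(-18 + 8\right) \left(1 + \left(-18 + 8\right)\right)}{2} = - 519 \cdot \frac{1}{2} \left(-10\right) \left(1 - 10\right) = - 519 \cdot \frac{1}{2} \left(-10\right) \left(-9\right) = \left(-519\right) 45 = -23355$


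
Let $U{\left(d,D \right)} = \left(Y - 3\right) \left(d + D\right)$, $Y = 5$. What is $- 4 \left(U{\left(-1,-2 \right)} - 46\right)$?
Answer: $208$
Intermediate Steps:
$U{\left(d,D \right)} = 2 D + 2 d$ ($U{\left(d,D \right)} = \left(5 - 3\right) \left(d + D\right) = 2 \left(D + d\right) = 2 D + 2 d$)
$- 4 \left(U{\left(-1,-2 \right)} - 46\right) = - 4 \left(\left(2 \left(-2\right) + 2 \left(-1\right)\right) - 46\right) = - 4 \left(\left(-4 - 2\right) - 46\right) = - 4 \left(-6 - 46\right) = \left(-4\right) \left(-52\right) = 208$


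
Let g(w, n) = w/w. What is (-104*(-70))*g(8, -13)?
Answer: 7280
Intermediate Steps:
g(w, n) = 1
(-104*(-70))*g(8, -13) = -104*(-70)*1 = 7280*1 = 7280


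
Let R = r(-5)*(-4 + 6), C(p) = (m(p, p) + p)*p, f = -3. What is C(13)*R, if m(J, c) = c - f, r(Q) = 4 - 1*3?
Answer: 754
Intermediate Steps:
r(Q) = 1 (r(Q) = 4 - 3 = 1)
m(J, c) = 3 + c (m(J, c) = c - 1*(-3) = c + 3 = 3 + c)
C(p) = p*(3 + 2*p) (C(p) = ((3 + p) + p)*p = (3 + 2*p)*p = p*(3 + 2*p))
R = 2 (R = 1*(-4 + 6) = 1*2 = 2)
C(13)*R = (13*(3 + 2*13))*2 = (13*(3 + 26))*2 = (13*29)*2 = 377*2 = 754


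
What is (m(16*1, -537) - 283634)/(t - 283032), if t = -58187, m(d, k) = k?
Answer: 284171/341219 ≈ 0.83281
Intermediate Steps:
(m(16*1, -537) - 283634)/(t - 283032) = (-537 - 283634)/(-58187 - 283032) = -284171/(-341219) = -284171*(-1/341219) = 284171/341219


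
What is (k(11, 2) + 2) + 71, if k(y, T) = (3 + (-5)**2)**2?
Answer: 857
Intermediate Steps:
k(y, T) = 784 (k(y, T) = (3 + 25)**2 = 28**2 = 784)
(k(11, 2) + 2) + 71 = (784 + 2) + 71 = 786 + 71 = 857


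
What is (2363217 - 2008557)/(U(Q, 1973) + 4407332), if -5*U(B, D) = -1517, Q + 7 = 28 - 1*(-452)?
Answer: 591100/7346059 ≈ 0.080465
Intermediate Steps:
Q = 473 (Q = -7 + (28 - 1*(-452)) = -7 + (28 + 452) = -7 + 480 = 473)
U(B, D) = 1517/5 (U(B, D) = -1/5*(-1517) = 1517/5)
(2363217 - 2008557)/(U(Q, 1973) + 4407332) = (2363217 - 2008557)/(1517/5 + 4407332) = 354660/(22038177/5) = 354660*(5/22038177) = 591100/7346059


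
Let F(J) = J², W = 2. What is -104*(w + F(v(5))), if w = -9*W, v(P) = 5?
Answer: -728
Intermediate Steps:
w = -18 (w = -9*2 = -3*6 = -18)
-104*(w + F(v(5))) = -104*(-18 + 5²) = -104*(-18 + 25) = -104*7 = -728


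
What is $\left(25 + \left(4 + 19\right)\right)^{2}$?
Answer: $2304$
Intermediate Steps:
$\left(25 + \left(4 + 19\right)\right)^{2} = \left(25 + 23\right)^{2} = 48^{2} = 2304$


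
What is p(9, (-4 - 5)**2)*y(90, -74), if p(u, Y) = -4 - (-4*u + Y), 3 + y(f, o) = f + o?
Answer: -637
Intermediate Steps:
y(f, o) = -3 + f + o (y(f, o) = -3 + (f + o) = -3 + f + o)
p(u, Y) = -4 - Y + 4*u (p(u, Y) = -4 - (Y - 4*u) = -4 + (-Y + 4*u) = -4 - Y + 4*u)
p(9, (-4 - 5)**2)*y(90, -74) = (-4 - (-4 - 5)**2 + 4*9)*(-3 + 90 - 74) = (-4 - 1*(-9)**2 + 36)*13 = (-4 - 1*81 + 36)*13 = (-4 - 81 + 36)*13 = -49*13 = -637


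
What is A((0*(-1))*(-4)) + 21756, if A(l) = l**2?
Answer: 21756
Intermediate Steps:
A((0*(-1))*(-4)) + 21756 = ((0*(-1))*(-4))**2 + 21756 = (0*(-4))**2 + 21756 = 0**2 + 21756 = 0 + 21756 = 21756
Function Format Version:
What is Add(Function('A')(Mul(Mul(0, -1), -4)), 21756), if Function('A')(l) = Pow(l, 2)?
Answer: 21756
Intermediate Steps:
Add(Function('A')(Mul(Mul(0, -1), -4)), 21756) = Add(Pow(Mul(Mul(0, -1), -4), 2), 21756) = Add(Pow(Mul(0, -4), 2), 21756) = Add(Pow(0, 2), 21756) = Add(0, 21756) = 21756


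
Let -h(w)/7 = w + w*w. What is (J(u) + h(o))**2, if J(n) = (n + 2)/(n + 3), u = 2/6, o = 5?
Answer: 4380649/100 ≈ 43807.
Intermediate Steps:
h(w) = -7*w - 7*w**2 (h(w) = -7*(w + w*w) = -7*(w + w**2) = -7*w - 7*w**2)
u = 1/3 (u = 2*(1/6) = 1/3 ≈ 0.33333)
J(n) = (2 + n)/(3 + n)
(J(u) + h(o))**2 = ((2 + 1/3)/(3 + 1/3) - 7*5*(1 + 5))**2 = ((7/3)/(10/3) - 7*5*6)**2 = ((3/10)*(7/3) - 210)**2 = (7/10 - 210)**2 = (-2093/10)**2 = 4380649/100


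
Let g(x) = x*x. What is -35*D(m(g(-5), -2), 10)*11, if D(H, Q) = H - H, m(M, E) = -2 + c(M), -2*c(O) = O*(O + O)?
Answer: 0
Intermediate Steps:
c(O) = -O**2 (c(O) = -O*(O + O)/2 = -O*2*O/2 = -O**2)
g(x) = x**2
m(M, E) = -2 - M**2
D(H, Q) = 0
-35*D(m(g(-5), -2), 10)*11 = -35*0*11 = 0*11 = 0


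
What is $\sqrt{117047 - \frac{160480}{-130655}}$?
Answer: $\frac{\sqrt{79923943508143}}{26131} \approx 342.12$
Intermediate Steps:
$\sqrt{117047 - \frac{160480}{-130655}} = \sqrt{117047 - - \frac{32096}{26131}} = \sqrt{117047 + \frac{32096}{26131}} = \sqrt{\frac{3058587253}{26131}} = \frac{\sqrt{79923943508143}}{26131}$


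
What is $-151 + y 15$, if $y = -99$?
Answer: $-1636$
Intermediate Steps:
$-151 + y 15 = -151 - 1485 = -1636$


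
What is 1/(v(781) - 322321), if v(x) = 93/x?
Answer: -781/251732608 ≈ -3.1025e-6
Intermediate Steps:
1/(v(781) - 322321) = 1/(93/781 - 322321) = 1/(-251732608/781) = -781/251732608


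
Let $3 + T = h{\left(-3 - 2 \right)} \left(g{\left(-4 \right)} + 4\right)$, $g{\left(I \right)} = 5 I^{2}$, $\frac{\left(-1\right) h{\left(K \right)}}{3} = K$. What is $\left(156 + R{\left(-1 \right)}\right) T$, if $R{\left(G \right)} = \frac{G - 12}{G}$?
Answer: $212433$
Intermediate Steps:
$h{\left(K \right)} = - 3 K$
$T = 1257$ ($T = -3 + - 3 \left(-3 - 2\right) \left(5 \left(-4\right)^{2} + 4\right) = -3 + - 3 \left(-3 - 2\right) \left(5 \cdot 16 + 4\right) = -3 + \left(-3\right) \left(-5\right) \left(80 + 4\right) = -3 + 15 \cdot 84 = -3 + 1260 = 1257$)
$R{\left(G \right)} = \frac{-12 + G}{G}$
$\left(156 + R{\left(-1 \right)}\right) T = \left(156 + \frac{-12 - 1}{-1}\right) 1257 = \left(156 - -13\right) 1257 = \left(156 + 13\right) 1257 = 169 \cdot 1257 = 212433$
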